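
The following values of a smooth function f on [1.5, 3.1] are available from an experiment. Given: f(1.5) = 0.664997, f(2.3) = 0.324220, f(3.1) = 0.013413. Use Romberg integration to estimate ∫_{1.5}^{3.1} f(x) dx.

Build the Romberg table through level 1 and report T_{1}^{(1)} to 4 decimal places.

T_{0}^{(0)} (trapezoid, 1 panel, h=1.6000): 0.542728
T_{1}^{(0)} (trapezoid, 2 panels, h=0.8000): 0.530740
T_{1}^{(1)} = 0.530740 + (0.530740 − 0.542728)/3 = 0.526744

0.5267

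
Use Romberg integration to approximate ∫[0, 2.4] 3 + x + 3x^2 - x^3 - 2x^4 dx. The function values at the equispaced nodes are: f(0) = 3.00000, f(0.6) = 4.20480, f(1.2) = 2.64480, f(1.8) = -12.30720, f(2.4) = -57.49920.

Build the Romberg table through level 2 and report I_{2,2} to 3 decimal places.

I_{0,0} (trapezoid, 1 panel, h=2.4000): -65.39904
I_{1,0} (trapezoid, 2 panels, h=1.2000): -29.52576
I_{2,0} (trapezoid, 4 panels, h=0.6000): -19.62432
I_{1,1} = -29.52576 + (-29.52576 − (-65.39904))/3 = -17.56800
I_{2,1} = -19.62432 + (-19.62432 − (-29.52576))/3 = -16.32384
I_{2,2} = -16.32384 + (-16.32384 − (-17.56800))/15 = -16.24090

-16.241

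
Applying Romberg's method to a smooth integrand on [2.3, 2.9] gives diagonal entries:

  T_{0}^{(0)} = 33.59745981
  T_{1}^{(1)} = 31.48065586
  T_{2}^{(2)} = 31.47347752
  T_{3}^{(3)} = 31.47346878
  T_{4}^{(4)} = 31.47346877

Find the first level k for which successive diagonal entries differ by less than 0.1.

|T_{1}^{(1)} − T_{0}^{(0)}| = 2.11680395 ≥ 0.1
|T_{2}^{(2)} − T_{1}^{(1)}| = 0.00717834 < 0.1

k = 2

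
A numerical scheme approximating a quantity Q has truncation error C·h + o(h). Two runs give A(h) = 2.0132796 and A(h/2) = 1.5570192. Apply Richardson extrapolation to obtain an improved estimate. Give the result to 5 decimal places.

Extrapolated value = (2·A(h/2) − A(h)) / (2 − 1)
= (2·1.5570192 − 2.0132796) / 1
= 1.1007588 / 1 = 1.1007588

1.10076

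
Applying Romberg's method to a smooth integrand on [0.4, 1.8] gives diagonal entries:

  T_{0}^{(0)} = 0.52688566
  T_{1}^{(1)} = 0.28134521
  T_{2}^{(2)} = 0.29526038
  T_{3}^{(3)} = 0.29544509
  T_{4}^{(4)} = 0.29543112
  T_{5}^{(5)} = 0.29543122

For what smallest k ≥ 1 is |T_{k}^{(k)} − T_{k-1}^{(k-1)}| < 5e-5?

|T_{1}^{(1)} − T_{0}^{(0)}| = 0.24554045 ≥ 5e-5
|T_{2}^{(2)} − T_{1}^{(1)}| = 0.01391517 ≥ 5e-5
|T_{3}^{(3)} − T_{2}^{(2)}| = 0.00018471 ≥ 5e-5
|T_{4}^{(4)} − T_{3}^{(3)}| = 0.00001397 < 5e-5

k = 4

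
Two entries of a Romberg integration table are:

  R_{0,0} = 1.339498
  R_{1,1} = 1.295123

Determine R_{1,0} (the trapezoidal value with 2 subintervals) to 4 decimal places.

1.3062

From R_{1,1} = (4·R_{1,0} − R_{0,0})/3, solve for R_{1,0}:
4·R_{1,0} = 3·1.295123 + 1.339498 = 5.224867
R_{1,0} = 1.306217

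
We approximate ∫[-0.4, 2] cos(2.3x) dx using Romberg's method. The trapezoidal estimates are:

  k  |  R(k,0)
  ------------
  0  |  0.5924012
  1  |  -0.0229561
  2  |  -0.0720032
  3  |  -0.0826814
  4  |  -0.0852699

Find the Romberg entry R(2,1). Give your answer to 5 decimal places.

R(2,1) = (4·(-0.0720032) − (-0.0229561)) / 3 = -0.0883522

-0.08835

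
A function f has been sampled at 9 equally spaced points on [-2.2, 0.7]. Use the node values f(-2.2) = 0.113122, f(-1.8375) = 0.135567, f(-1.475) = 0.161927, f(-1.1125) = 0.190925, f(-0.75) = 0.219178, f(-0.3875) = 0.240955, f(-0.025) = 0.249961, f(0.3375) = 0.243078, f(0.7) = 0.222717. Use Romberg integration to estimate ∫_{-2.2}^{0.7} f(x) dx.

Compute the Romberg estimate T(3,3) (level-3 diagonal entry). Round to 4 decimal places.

T(0,0) (trapezoid, 1 panel, h=2.9000): 0.486967
T(1,0) (trapezoid, 2 panels, h=1.4500): 0.561291
T(2,0) (trapezoid, 4 panels, h=0.7250): 0.579264
T(3,0) (trapezoid, 8 panels, h=0.3625): 0.583448
T(1,1) = 0.561291 + (0.561291 − 0.486967)/3 = 0.586066
T(2,1) = 0.579264 + (0.579264 − 0.561291)/3 = 0.585255
T(3,1) = 0.583448 + (0.583448 − 0.579264)/3 = 0.584843
T(2,2) = 0.585255 + (0.585255 − 0.586066)/15 = 0.585201
T(3,2) = 0.584843 + (0.584843 − 0.585255)/15 = 0.584816
T(3,3) = 0.584816 + (0.584816 − 0.585201)/63 = 0.584810

0.5848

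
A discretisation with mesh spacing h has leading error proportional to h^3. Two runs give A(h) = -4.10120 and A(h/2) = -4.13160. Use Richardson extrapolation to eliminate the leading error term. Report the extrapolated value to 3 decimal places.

-4.136

Extrapolated value = (8·A(h/2) − A(h)) / (8 − 1)
= (8·(-4.13160) − (-4.10120)) / 7
= -28.95160 / 7 = -4.13594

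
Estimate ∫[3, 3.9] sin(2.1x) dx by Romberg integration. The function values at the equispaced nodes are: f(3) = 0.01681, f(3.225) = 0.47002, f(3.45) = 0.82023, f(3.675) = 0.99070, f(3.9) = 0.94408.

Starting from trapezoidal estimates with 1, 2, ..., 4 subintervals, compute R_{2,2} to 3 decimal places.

0.633

R_{0,0} (trapezoid, 1 panel, h=0.9000): 0.43240
R_{1,0} (trapezoid, 2 panels, h=0.4500): 0.58530
R_{2,0} (trapezoid, 4 panels, h=0.2250): 0.62131
R_{1,1} = 0.58530 + (0.58530 − 0.43240)/3 = 0.63627
R_{2,1} = 0.62131 + (0.62131 − 0.58530)/3 = 0.63331
R_{2,2} = 0.63331 + (0.63331 − 0.63627)/15 = 0.63311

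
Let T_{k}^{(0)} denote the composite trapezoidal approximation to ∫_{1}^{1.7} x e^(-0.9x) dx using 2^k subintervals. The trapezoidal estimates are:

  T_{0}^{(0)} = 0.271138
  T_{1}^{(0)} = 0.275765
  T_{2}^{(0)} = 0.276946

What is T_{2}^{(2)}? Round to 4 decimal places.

Richardson extrapolation on the trapezoidal column (denominator 4−1=3):
T_{1}^{(1)} = 0.275765 + (0.275765 − 0.271138)/3 = 0.277307
T_{2}^{(1)} = (4·0.276946 − 0.275765) / 3 = 0.277340
T_{2}^{(2)} = (16·0.277340 − 0.277307) / 15 = 0.277342

0.2773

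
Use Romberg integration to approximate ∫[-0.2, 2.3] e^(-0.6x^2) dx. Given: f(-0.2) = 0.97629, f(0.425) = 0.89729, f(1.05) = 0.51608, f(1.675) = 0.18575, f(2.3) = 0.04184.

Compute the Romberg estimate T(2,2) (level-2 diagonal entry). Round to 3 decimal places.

1.333

T(0,0) (trapezoid, 1 panel, h=2.5000): 1.27266
T(1,0) (trapezoid, 2 panels, h=1.2500): 1.28143
T(2,0) (trapezoid, 4 panels, h=0.6250): 1.31762
T(1,1) = 1.28143 + (1.28143 − 1.27266)/3 = 1.28435
T(2,1) = 1.31762 + (1.31762 − 1.28143)/3 = 1.32968
T(2,2) = 1.32968 + (1.32968 − 1.28435)/15 = 1.33270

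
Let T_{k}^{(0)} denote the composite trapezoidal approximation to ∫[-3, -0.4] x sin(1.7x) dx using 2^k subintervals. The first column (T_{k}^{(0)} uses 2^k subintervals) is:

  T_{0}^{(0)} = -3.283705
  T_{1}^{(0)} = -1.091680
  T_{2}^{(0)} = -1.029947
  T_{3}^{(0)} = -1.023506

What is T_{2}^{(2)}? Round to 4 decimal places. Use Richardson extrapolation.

Richardson extrapolation on the trapezoidal column (denominator 4−1=3):
T_{1}^{(1)} = -1.091680 + (-1.091680 − (-3.283705))/3 = -0.361005
T_{2}^{(1)} = (4·(-1.029947) − (-1.091680)) / 3 = -1.009369
T_{2}^{(2)} = -1.009369 + (-1.009369 − (-0.361005))/15 = -1.052593
(Column j=1 coincides with Simpson's rule on the same nodes.)

-1.0526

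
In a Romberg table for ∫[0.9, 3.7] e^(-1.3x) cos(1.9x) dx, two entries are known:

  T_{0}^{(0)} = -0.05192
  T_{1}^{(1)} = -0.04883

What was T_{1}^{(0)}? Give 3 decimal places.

From T_{1}^{(1)} = (4·T_{1}^{(0)} − T_{0}^{(0)})/3, solve for T_{1}^{(0)}:
4·T_{1}^{(0)} = 3·(-0.04883) + (-0.05192) = -0.19841
T_{1}^{(0)} = -0.04960

-0.050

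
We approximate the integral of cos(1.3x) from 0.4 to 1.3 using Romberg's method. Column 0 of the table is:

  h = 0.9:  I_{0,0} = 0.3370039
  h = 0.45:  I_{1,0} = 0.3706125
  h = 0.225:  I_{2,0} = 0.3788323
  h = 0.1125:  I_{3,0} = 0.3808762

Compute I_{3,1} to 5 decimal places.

Richardson extrapolation on the trapezoidal column (denominator 4−1=3):
I_{3,1} = 0.3808762 + (0.3808762 − 0.3788323)/3 = 0.3815575

0.38156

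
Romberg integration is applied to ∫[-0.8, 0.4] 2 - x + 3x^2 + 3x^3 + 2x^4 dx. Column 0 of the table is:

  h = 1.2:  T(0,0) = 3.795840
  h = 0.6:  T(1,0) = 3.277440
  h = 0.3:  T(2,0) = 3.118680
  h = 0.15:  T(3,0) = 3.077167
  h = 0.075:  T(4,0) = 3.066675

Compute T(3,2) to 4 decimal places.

3.0632

Richardson extrapolation on the trapezoidal column (denominator 4−1=3):
T(2,1) = (4·3.118680 − 3.277440) / 3 = 3.065760
T(3,1) = (4·3.077167 − 3.118680) / 3 = 3.063329
T(3,2) = 3.063329 + (3.063329 − 3.065760)/15 = 3.063167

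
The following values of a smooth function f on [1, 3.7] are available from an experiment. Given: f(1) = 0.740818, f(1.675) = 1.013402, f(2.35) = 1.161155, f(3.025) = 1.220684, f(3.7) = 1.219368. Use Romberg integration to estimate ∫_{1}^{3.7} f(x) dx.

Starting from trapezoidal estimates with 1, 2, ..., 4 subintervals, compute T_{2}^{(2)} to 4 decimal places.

T_{0}^{(0)} (trapezoid, 1 panel, h=2.7000): 2.646251
T_{1}^{(0)} (trapezoid, 2 panels, h=1.3500): 2.890685
T_{2}^{(0)} (trapezoid, 4 panels, h=0.6750): 2.953350
T_{1}^{(1)} = 2.890685 + (2.890685 − 2.646251)/3 = 2.972163
T_{2}^{(1)} = 2.953350 + (2.953350 − 2.890685)/3 = 2.974238
T_{2}^{(2)} = 2.974238 + (2.974238 − 2.972163)/15 = 2.974376

2.9744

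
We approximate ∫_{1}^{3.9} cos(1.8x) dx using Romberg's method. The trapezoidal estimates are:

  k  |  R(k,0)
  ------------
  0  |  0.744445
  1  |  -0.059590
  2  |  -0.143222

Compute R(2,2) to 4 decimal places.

Richardson extrapolation on the trapezoidal column (denominator 4−1=3):
R(1,1) = (4·(-0.059590) − 0.744445) / 3 = -0.327602
R(2,1) = -0.143222 + (-0.143222 − (-0.059590))/3 = -0.171099
R(2,2) = -0.171099 + (-0.171099 − (-0.327602))/15 = -0.160665

-0.1607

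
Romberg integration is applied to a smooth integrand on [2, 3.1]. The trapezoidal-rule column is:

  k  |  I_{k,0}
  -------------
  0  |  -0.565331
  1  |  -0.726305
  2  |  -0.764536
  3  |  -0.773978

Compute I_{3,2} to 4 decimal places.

Richardson extrapolation on the trapezoidal column (denominator 4−1=3):
I_{2,1} = -0.764536 + (-0.764536 − (-0.726305))/3 = -0.777280
I_{3,1} = (4·(-0.773978) − (-0.764536)) / 3 = -0.777125
I_{3,2} = (16·(-0.777125) − (-0.777280)) / 15 = -0.777115

-0.7771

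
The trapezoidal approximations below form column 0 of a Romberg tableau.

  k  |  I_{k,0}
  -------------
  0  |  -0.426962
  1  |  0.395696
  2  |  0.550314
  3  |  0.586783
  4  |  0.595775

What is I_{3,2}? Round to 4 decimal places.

Richardson extrapolation on the trapezoidal column (denominator 4−1=3):
I_{2,1} = (4·0.550314 − 0.395696) / 3 = 0.601853
I_{3,1} = 0.586783 + (0.586783 − 0.550314)/3 = 0.598939
I_{3,2} = 0.598939 + (0.598939 − 0.601853)/15 = 0.598745

0.5987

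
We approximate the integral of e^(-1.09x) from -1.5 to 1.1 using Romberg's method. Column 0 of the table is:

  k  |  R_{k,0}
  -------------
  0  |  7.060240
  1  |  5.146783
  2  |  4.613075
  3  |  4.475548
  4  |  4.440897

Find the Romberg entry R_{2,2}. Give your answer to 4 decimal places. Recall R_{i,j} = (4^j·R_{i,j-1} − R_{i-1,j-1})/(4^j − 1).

Richardson extrapolation on the trapezoidal column (denominator 4−1=3):
R_{1,1} = (4·5.146783 − 7.060240) / 3 = 4.508964
R_{2,1} = 4.613075 + (4.613075 − 5.146783)/3 = 4.435172
R_{2,2} = (16·4.435172 − 4.508964) / 15 = 4.430253
(Column j=1 coincides with Simpson's rule on the same nodes.)

4.4303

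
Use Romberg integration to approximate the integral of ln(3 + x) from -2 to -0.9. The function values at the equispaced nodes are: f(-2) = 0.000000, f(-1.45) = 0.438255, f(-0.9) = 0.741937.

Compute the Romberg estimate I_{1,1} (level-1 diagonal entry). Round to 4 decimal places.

0.4574

I_{0,0} (trapezoid, 1 panel, h=1.1000): 0.408065
I_{1,0} (trapezoid, 2 panels, h=0.5500): 0.445073
I_{1,1} = 0.445073 + (0.445073 − 0.408065)/3 = 0.457409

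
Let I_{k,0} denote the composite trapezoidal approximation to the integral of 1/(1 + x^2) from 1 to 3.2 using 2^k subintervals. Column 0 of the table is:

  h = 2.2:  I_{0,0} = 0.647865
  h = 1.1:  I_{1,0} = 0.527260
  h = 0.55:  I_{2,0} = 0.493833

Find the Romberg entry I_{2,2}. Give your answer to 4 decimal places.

0.4824

Richardson extrapolation on the trapezoidal column (denominator 4−1=3):
I_{1,1} = 0.527260 + (0.527260 − 0.647865)/3 = 0.487058
I_{2,1} = 0.493833 + (0.493833 − 0.527260)/3 = 0.482691
I_{2,2} = 0.482691 + (0.482691 − 0.487058)/15 = 0.482400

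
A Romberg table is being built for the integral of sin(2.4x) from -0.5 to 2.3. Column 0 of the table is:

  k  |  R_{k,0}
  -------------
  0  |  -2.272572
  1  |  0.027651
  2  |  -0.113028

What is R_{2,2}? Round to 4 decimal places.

-0.2235

Richardson extrapolation on the trapezoidal column (denominator 4−1=3):
R_{1,1} = (4·0.027651 − (-2.272572)) / 3 = 0.794392
R_{2,1} = -0.113028 + (-0.113028 − 0.027651)/3 = -0.159921
R_{2,2} = -0.159921 + (-0.159921 − 0.794392)/15 = -0.223542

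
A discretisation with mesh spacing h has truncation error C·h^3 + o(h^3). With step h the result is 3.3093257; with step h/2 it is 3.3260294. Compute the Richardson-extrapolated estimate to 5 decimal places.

Extrapolated value = (8·A(h/2) − A(h)) / (8 − 1)
= (8·3.3260294 − 3.3093257) / 7
= 23.2989095 / 7 = 3.3284156

3.32842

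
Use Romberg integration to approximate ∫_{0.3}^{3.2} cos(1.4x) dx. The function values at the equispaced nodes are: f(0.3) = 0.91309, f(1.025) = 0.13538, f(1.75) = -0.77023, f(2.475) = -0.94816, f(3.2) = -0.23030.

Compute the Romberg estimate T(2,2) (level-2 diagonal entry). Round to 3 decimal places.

-0.982

T(0,0) (trapezoid, 1 panel, h=2.9000): 0.99005
T(1,0) (trapezoid, 2 panels, h=1.4500): -0.62181
T(2,0) (trapezoid, 4 panels, h=0.7250): -0.90017
T(1,1) = -0.62181 + (-0.62181 − 0.99005)/3 = -1.15910
T(2,1) = -0.90017 + (-0.90017 − (-0.62181))/3 = -0.99296
T(2,2) = -0.99296 + (-0.99296 − (-1.15910))/15 = -0.98188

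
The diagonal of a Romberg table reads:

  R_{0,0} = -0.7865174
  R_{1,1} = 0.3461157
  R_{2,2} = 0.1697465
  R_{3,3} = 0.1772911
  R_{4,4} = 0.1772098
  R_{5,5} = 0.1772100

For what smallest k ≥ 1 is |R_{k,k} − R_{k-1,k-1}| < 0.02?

|R_{1,1} − R_{0,0}| = 1.1326331 ≥ 0.02
|R_{2,2} − R_{1,1}| = 0.1763692 ≥ 0.02
|R_{3,3} − R_{2,2}| = 0.0075446 < 0.02

k = 3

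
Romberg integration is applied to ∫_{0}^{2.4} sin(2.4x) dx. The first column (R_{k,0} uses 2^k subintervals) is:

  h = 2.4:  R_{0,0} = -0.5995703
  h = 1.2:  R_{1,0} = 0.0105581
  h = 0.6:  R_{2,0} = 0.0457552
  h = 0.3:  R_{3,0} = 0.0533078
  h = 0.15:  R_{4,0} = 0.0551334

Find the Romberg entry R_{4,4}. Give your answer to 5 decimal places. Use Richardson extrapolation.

R_{1,1} = 0.0105581 + (0.0105581 − (-0.5995703))/3 = 0.2139342
R_{2,1} = (4·0.0457552 − 0.0105581) / 3 = 0.0574876
R_{3,1} = (4·0.0533078 − 0.0457552) / 3 = 0.0558253
R_{4,1} = 0.0551334 + (0.0551334 − 0.0533078)/3 = 0.0557419
R_{2,2} = 0.0574876 + (0.0574876 − 0.2139342)/15 = 0.0470578
R_{3,2} = (16·0.0558253 − 0.0574876) / 15 = 0.0557145
R_{4,2} = (16·0.0557419 − 0.0558253) / 15 = 0.0557363
R_{3,3} = (64·0.0557145 − 0.0470578) / 63 = 0.0558519
R_{4,3} = (64·0.0557363 − 0.0557145) / 63 = 0.0557366
R_{4,4} = 0.0557366 + (0.0557366 − 0.0558519)/255 = 0.0557361

0.05574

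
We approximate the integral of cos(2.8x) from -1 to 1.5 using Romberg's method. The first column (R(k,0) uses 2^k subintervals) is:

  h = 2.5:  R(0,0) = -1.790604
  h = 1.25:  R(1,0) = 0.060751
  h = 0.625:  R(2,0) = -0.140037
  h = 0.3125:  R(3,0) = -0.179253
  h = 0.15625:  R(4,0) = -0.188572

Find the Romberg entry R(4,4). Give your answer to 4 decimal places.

-0.1916

Richardson extrapolation on the trapezoidal column (denominator 4−1=3):
R(1,1) = 0.060751 + (0.060751 − (-1.790604))/3 = 0.677869
R(2,1) = (4·(-0.140037) − 0.060751) / 3 = -0.206966
R(3,1) = (4·(-0.179253) − (-0.140037)) / 3 = -0.192325
R(4,1) = -0.188572 + (-0.188572 − (-0.179253))/3 = -0.191678
R(2,2) = (16·(-0.206966) − 0.677869) / 15 = -0.265955
R(3,2) = (16·(-0.192325) − (-0.206966)) / 15 = -0.191349
R(4,2) = -0.191678 + (-0.191678 − (-0.192325))/15 = -0.191635
R(3,3) = -0.191349 + (-0.191349 − (-0.265955))/63 = -0.190165
R(4,3) = -0.191635 + (-0.191635 − (-0.191349))/63 = -0.191640
R(4,4) = (256·(-0.191640) − (-0.190165)) / 255 = -0.191646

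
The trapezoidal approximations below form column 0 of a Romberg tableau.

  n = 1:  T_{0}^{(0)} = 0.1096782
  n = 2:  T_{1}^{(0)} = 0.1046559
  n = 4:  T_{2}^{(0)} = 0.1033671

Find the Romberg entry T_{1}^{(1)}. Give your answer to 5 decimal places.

Richardson extrapolation on the trapezoidal column (denominator 4−1=3):
T_{1}^{(1)} = (4·0.1046559 − 0.1096782) / 3 = 0.1029818

0.10298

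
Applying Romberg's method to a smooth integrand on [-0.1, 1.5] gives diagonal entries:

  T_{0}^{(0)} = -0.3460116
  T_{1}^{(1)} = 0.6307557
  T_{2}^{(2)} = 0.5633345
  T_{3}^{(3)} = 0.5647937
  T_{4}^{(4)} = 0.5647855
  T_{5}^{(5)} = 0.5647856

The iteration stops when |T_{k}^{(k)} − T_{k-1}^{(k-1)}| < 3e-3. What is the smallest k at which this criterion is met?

|T_{1}^{(1)} − T_{0}^{(0)}| = 0.9767673 ≥ 3e-3
|T_{2}^{(2)} − T_{1}^{(1)}| = 0.0674212 ≥ 3e-3
|T_{3}^{(3)} − T_{2}^{(2)}| = 0.0014592 < 3e-3

k = 3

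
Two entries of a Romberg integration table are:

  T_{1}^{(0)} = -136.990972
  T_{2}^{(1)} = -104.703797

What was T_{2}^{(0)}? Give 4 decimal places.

-112.7756

From T_{2}^{(1)} = (4·T_{2}^{(0)} − T_{1}^{(0)})/3, solve for T_{2}^{(0)}:
4·T_{2}^{(0)} = 3·(-104.703797) + (-136.990972) = -451.102363
T_{2}^{(0)} = -112.775591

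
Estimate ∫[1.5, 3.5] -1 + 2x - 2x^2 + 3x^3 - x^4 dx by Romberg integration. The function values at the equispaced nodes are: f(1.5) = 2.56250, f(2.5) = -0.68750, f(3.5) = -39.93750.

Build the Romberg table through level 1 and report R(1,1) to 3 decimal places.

R(0,0) (trapezoid, 1 panel, h=2.0000): -37.37500
R(1,0) (trapezoid, 2 panels, h=1.0000): -19.37500
R(1,1) = -19.37500 + (-19.37500 − (-37.37500))/3 = -13.37500

-13.375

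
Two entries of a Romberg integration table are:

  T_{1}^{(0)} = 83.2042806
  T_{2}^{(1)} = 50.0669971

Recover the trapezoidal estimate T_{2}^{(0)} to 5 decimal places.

58.35132

From T_{2}^{(1)} = (4·T_{2}^{(0)} − T_{1}^{(0)})/3, solve for T_{2}^{(0)}:
4·T_{2}^{(0)} = 3·50.0669971 + 83.2042806 = 233.4052719
T_{2}^{(0)} = 58.3513180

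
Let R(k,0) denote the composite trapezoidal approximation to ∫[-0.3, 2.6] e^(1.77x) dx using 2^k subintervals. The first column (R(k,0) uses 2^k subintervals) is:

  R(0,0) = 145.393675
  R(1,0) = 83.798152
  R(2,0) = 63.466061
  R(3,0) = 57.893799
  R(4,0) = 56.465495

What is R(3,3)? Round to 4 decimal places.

55.9888

R(1,1) = (4·83.798152 − 145.393675) / 3 = 63.266311
R(2,1) = (4·63.466061 − 83.798152) / 3 = 56.688697
R(3,1) = 57.893799 + (57.893799 − 63.466061)/3 = 56.036378
R(2,2) = (16·56.688697 − 63.266311) / 15 = 56.250189
R(3,2) = (16·56.036378 − 56.688697) / 15 = 55.992890
R(3,3) = 55.992890 + (55.992890 − 56.250189)/63 = 55.988806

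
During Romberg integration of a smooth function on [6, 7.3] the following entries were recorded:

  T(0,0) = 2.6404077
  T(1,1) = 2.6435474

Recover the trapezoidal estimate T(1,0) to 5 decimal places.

2.64276

From T(1,1) = (4·T(1,0) − T(0,0))/3, solve for T(1,0):
4·T(1,0) = 3·2.6435474 + 2.6404077 = 10.5710499
T(1,0) = 2.6427625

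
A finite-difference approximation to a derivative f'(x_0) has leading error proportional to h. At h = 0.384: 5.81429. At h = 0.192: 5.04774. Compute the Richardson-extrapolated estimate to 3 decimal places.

4.281

The leading error scales as h; refining by a factor of 2 reduces it by 2^1 = 2.
Extrapolated value = (2·A(h/2) − A(h)) / (2 − 1)
= (2·5.04774 − 5.81429) / 1
= 4.28119 / 1 = 4.28119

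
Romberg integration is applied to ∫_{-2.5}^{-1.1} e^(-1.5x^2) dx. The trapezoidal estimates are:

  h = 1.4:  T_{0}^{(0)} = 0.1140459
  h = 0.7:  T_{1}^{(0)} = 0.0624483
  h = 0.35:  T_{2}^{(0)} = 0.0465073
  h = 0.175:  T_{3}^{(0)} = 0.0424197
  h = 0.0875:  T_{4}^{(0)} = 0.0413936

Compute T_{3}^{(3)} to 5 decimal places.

Richardson extrapolation on the trapezoidal column (denominator 4−1=3):
T_{1}^{(1)} = (4·0.0624483 − 0.1140459) / 3 = 0.0452491
T_{2}^{(1)} = (4·0.0465073 − 0.0624483) / 3 = 0.0411936
T_{3}^{(1)} = (4·0.0424197 − 0.0465073) / 3 = 0.0410572
T_{2}^{(2)} = 0.0411936 + (0.0411936 − 0.0452491)/15 = 0.0409232
T_{3}^{(2)} = 0.0410572 + (0.0410572 − 0.0411936)/15 = 0.0410481
T_{3}^{(3)} = 0.0410481 + (0.0410481 − 0.0409232)/63 = 0.0410501

0.04105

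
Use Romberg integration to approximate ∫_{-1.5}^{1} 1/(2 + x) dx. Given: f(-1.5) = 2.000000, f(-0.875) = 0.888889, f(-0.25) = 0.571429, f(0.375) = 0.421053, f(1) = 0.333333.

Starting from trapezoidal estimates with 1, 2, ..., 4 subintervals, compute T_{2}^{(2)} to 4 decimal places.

T_{0}^{(0)} (trapezoid, 1 panel, h=2.5000): 2.916666
T_{1}^{(0)} (trapezoid, 2 panels, h=1.2500): 2.172619
T_{2}^{(0)} (trapezoid, 4 panels, h=0.6250): 1.905023
T_{1}^{(1)} = 2.172619 + (2.172619 − 2.916666)/3 = 1.924603
T_{2}^{(1)} = 1.905023 + (1.905023 − 2.172619)/3 = 1.815824
T_{2}^{(2)} = 1.815824 + (1.815824 − 1.924603)/15 = 1.808572

1.8086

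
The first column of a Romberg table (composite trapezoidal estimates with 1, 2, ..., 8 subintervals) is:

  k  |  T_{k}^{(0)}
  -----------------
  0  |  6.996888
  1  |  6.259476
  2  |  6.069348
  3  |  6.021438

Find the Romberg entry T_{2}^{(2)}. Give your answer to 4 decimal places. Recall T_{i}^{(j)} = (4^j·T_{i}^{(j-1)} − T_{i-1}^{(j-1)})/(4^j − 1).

Richardson extrapolation on the trapezoidal column (denominator 4−1=3):
T_{1}^{(1)} = (4·6.259476 − 6.996888) / 3 = 6.013672
T_{2}^{(1)} = (4·6.069348 − 6.259476) / 3 = 6.005972
T_{2}^{(2)} = (16·6.005972 − 6.013672) / 15 = 6.005459

6.0055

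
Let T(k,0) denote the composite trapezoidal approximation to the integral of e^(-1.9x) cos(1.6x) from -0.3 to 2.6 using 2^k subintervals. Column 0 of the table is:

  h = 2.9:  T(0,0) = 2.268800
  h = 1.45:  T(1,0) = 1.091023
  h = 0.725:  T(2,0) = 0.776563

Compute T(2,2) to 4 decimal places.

Richardson extrapolation on the trapezoidal column (denominator 4−1=3):
T(1,1) = 1.091023 + (1.091023 − 2.268800)/3 = 0.698431
T(2,1) = (4·0.776563 − 1.091023) / 3 = 0.671743
T(2,2) = (16·0.671743 − 0.698431) / 15 = 0.669964

0.6700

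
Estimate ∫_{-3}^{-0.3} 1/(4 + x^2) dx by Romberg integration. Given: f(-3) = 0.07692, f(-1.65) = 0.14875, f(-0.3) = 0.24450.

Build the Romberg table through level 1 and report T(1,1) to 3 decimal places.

T(0,0) (trapezoid, 1 panel, h=2.7000): 0.43392
T(1,0) (trapezoid, 2 panels, h=1.3500): 0.41777
T(1,1) = 0.41777 + (0.41777 − 0.43392)/3 = 0.41239

0.412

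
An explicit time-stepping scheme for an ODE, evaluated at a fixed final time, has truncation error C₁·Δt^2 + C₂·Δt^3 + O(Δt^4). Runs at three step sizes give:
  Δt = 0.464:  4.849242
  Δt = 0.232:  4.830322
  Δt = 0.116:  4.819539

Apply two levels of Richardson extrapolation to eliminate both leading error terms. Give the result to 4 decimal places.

4.8148

First eliminate the Δt^2 term (factor 2^2 = 4):
  B₁ = (4·4.830322 − 4.849242)/3 = 4.824015
  B₂ = (4·4.819539 − 4.830322)/3 = 4.815945
Then eliminate the Δt^3 term (factor 2^3 = 8):
  (8·4.815945 − 4.824015)/7 = 4.814792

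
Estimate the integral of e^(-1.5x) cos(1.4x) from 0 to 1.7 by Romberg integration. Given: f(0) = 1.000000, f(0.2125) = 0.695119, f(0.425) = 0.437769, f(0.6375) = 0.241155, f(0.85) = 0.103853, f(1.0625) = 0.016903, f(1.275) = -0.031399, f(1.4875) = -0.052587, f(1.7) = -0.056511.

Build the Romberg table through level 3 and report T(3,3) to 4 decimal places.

0.3943

T(0,0) (trapezoid, 1 panel, h=1.7000): 0.801966
T(1,0) (trapezoid, 2 panels, h=0.8500): 0.489258
T(2,0) (trapezoid, 4 panels, h=0.4250): 0.417336
T(3,0) (trapezoid, 8 panels, h=0.2125): 0.400043
T(1,1) = 0.489258 + (0.489258 − 0.801966)/3 = 0.385022
T(2,1) = 0.417336 + (0.417336 − 0.489258)/3 = 0.393362
T(3,1) = 0.400043 + (0.400043 − 0.417336)/3 = 0.394279
T(2,2) = 0.393362 + (0.393362 − 0.385022)/15 = 0.393918
T(3,2) = 0.394279 + (0.394279 − 0.393362)/15 = 0.394340
T(3,3) = 0.394340 + (0.394340 − 0.393918)/63 = 0.394347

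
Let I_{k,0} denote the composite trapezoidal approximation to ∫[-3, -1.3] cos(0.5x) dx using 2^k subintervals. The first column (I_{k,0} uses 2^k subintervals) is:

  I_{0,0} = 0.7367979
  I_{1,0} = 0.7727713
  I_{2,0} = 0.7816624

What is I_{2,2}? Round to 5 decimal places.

0.78462

Richardson extrapolation on the trapezoidal column (denominator 4−1=3):
I_{1,1} = (4·0.7727713 − 0.7367979) / 3 = 0.7847624
I_{2,1} = (4·0.7816624 − 0.7727713) / 3 = 0.7846261
I_{2,2} = (16·0.7846261 − 0.7847624) / 15 = 0.7846170
(Column j=1 coincides with Simpson's rule on the same nodes.)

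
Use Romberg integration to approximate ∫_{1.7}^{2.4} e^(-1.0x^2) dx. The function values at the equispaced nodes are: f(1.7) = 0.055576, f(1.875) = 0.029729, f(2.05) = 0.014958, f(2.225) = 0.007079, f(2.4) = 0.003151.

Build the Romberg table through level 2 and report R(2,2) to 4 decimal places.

0.0138

R(0,0) (trapezoid, 1 panel, h=0.7000): 0.020554
R(1,0) (trapezoid, 2 panels, h=0.3500): 0.015513
R(2,0) (trapezoid, 4 panels, h=0.1750): 0.014198
R(1,1) = 0.015513 + (0.015513 − 0.020554)/3 = 0.013833
R(2,1) = 0.014198 + (0.014198 − 0.015513)/3 = 0.013760
R(2,2) = 0.013760 + (0.013760 − 0.013833)/15 = 0.013755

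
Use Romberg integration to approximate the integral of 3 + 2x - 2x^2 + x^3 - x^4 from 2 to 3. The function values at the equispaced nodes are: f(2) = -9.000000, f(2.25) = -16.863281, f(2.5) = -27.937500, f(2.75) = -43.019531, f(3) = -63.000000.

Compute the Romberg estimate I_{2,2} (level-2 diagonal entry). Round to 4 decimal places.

I_{0,0} (trapezoid, 1 panel, h=1.0000): -36.000000
I_{1,0} (trapezoid, 2 panels, h=0.5000): -31.968750
I_{2,0} (trapezoid, 4 panels, h=0.2500): -30.955078
I_{1,1} = -31.968750 + (-31.968750 − (-36.000000))/3 = -30.625000
I_{2,1} = -30.955078 + (-30.955078 − (-31.968750))/3 = -30.617187
I_{2,2} = -30.617187 + (-30.617187 − (-30.625000))/15 = -30.616666

-30.6167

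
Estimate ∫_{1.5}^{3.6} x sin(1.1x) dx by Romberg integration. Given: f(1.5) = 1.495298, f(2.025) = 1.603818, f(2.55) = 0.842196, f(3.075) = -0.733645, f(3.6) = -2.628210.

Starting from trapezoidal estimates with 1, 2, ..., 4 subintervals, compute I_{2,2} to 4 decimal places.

0.7005

I_{0,0} (trapezoid, 1 panel, h=2.1000): -1.189558
I_{1,0} (trapezoid, 2 panels, h=1.0500): 0.289527
I_{2,0} (trapezoid, 4 panels, h=0.5250): 0.601604
I_{1,1} = 0.289527 + (0.289527 − (-1.189558))/3 = 0.782555
I_{2,1} = 0.601604 + (0.601604 − 0.289527)/3 = 0.705630
I_{2,2} = 0.705630 + (0.705630 − 0.782555)/15 = 0.700502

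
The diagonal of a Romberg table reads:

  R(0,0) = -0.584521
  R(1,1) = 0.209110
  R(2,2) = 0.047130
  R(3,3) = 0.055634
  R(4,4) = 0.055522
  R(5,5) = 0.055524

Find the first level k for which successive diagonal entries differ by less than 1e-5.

k = 5

|R(1,1) − R(0,0)| = 0.793631 ≥ 1e-5
|R(2,2) − R(1,1)| = 0.161980 ≥ 1e-5
|R(3,3) − R(2,2)| = 0.008504 ≥ 1e-5
|R(4,4) − R(3,3)| = 0.000112 ≥ 1e-5
|R(5,5) − R(4,4)| = 0.000002 < 1e-5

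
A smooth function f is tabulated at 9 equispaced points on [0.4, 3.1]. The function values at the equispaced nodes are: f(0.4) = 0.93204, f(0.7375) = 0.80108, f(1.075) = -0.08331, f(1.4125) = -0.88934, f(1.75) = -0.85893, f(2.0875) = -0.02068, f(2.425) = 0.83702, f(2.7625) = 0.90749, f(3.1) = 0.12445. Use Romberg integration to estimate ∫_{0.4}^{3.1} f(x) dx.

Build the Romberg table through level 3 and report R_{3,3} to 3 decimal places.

R_{0,0} (trapezoid, 1 panel, h=2.7000): 1.42626
R_{1,0} (trapezoid, 2 panels, h=1.3500): -0.44642
R_{2,0} (trapezoid, 4 panels, h=0.6750): 0.28554
R_{3,0} (trapezoid, 8 panels, h=0.3375): 0.41228
R_{1,1} = -0.44642 + (-0.44642 − 1.42626)/3 = -1.07065
R_{2,1} = 0.28554 + (0.28554 − (-0.44642))/3 = 0.52953
R_{3,1} = 0.41228 + (0.41228 − 0.28554)/3 = 0.45453
R_{2,2} = 0.52953 + (0.52953 − (-1.07065))/15 = 0.63621
R_{3,2} = 0.45453 + (0.45453 − 0.52953)/15 = 0.44953
R_{3,3} = 0.44953 + (0.44953 − 0.63621)/63 = 0.44657

0.447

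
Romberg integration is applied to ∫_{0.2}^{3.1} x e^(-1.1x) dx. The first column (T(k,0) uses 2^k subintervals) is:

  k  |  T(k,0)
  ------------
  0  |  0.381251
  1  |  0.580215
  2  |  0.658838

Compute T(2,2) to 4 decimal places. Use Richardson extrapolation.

0.6876

T(1,1) = (4·0.580215 − 0.381251) / 3 = 0.646536
T(2,1) = (4·0.658838 − 0.580215) / 3 = 0.685046
T(2,2) = 0.685046 + (0.685046 − 0.646536)/15 = 0.687613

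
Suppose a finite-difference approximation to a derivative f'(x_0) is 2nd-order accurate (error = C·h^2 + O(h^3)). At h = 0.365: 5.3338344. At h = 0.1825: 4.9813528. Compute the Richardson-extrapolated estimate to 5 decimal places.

4.86386

Extrapolated value = (4·A(h/2) − A(h)) / (4 − 1)
= (4·4.9813528 − 5.3338344) / 3
= 14.5915768 / 3 = 4.8638589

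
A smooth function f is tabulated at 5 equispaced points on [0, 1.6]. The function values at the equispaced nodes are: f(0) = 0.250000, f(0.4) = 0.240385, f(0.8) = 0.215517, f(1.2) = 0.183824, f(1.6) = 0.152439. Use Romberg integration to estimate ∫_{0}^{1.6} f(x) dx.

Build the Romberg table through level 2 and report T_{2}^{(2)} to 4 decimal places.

0.3374

T_{0}^{(0)} (trapezoid, 1 panel, h=1.6000): 0.321951
T_{1}^{(0)} (trapezoid, 2 panels, h=0.8000): 0.333389
T_{2}^{(0)} (trapezoid, 4 panels, h=0.4000): 0.336378
T_{1}^{(1)} = 0.333389 + (0.333389 − 0.321951)/3 = 0.337202
T_{2}^{(1)} = 0.336378 + (0.336378 − 0.333389)/3 = 0.337374
T_{2}^{(2)} = 0.337374 + (0.337374 − 0.337202)/15 = 0.337385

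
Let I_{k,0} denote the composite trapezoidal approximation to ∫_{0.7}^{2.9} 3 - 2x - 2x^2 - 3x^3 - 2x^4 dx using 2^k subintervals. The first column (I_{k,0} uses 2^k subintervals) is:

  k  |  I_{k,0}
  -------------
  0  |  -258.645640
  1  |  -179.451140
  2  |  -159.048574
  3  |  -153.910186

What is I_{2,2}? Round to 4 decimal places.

-152.1940

Richardson extrapolation on the trapezoidal column (denominator 4−1=3):
I_{1,1} = -179.451140 + (-179.451140 − (-258.645640))/3 = -153.052973
I_{2,1} = -159.048574 + (-159.048574 − (-179.451140))/3 = -152.247719
I_{2,2} = (16·(-152.247719) − (-153.052973)) / 15 = -152.194035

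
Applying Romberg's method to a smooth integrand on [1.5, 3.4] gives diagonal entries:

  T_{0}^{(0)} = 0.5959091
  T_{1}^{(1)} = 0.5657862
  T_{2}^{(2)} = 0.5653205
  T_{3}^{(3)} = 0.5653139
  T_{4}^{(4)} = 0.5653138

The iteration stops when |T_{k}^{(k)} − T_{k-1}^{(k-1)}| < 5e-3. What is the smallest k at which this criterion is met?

k = 2

|T_{1}^{(1)} − T_{0}^{(0)}| = 0.0301229 ≥ 5e-3
|T_{2}^{(2)} − T_{1}^{(1)}| = 0.0004657 < 5e-3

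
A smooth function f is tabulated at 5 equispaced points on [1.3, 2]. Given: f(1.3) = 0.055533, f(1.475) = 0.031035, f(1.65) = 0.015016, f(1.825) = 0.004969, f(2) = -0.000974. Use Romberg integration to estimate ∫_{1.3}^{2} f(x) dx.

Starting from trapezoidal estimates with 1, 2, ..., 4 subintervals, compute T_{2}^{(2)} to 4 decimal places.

0.0133

T_{0}^{(0)} (trapezoid, 1 panel, h=0.7000): 0.019096
T_{1}^{(0)} (trapezoid, 2 panels, h=0.3500): 0.014803
T_{2}^{(0)} (trapezoid, 4 panels, h=0.1750): 0.013702
T_{1}^{(1)} = 0.014803 + (0.014803 − 0.019096)/3 = 0.013372
T_{2}^{(1)} = 0.013702 + (0.013702 − 0.014803)/3 = 0.013335
T_{2}^{(2)} = 0.013335 + (0.013335 − 0.013372)/15 = 0.013333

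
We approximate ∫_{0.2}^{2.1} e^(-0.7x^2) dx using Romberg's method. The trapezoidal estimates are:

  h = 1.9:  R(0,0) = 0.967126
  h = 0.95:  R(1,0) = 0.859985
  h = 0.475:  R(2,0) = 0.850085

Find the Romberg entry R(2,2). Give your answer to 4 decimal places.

R(1,1) = (4·0.859985 − 0.967126) / 3 = 0.824271
R(2,1) = (4·0.850085 − 0.859985) / 3 = 0.846785
R(2,2) = (16·0.846785 − 0.824271) / 15 = 0.848286

0.8483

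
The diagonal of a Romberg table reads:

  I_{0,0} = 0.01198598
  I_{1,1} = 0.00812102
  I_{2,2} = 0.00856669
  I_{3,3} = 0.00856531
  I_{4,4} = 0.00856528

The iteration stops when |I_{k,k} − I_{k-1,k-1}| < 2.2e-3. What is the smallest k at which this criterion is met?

|I_{1,1} − I_{0,0}| = 0.00386496 ≥ 2.2e-3
|I_{2,2} − I_{1,1}| = 0.00044567 < 2.2e-3

k = 2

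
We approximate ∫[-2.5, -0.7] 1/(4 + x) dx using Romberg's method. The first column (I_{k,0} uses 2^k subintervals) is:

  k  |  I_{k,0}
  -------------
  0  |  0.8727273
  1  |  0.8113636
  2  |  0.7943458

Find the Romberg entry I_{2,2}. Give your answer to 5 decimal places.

0.78852

I_{1,1} = 0.8113636 + (0.8113636 − 0.8727273)/3 = 0.7909090
I_{2,1} = (4·0.7943458 − 0.8113636) / 3 = 0.7886732
I_{2,2} = 0.7886732 + (0.7886732 − 0.7909090)/15 = 0.7885241
(Column j=1 coincides with Simpson's rule on the same nodes.)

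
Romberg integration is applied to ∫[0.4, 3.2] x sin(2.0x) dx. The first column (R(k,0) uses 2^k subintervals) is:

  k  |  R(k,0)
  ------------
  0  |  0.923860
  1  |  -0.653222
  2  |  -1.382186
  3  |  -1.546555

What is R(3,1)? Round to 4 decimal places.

-1.6013

Richardson extrapolation on the trapezoidal column (denominator 4−1=3):
R(3,1) = -1.546555 + (-1.546555 − (-1.382186))/3 = -1.601345
(Column j=1 coincides with Simpson's rule on the same nodes.)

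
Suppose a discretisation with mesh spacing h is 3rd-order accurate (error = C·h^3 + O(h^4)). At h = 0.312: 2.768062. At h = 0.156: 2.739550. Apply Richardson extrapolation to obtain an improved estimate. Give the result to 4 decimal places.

Extrapolated value = (8·A(h/2) − A(h)) / (8 − 1)
= (8·2.739550 − 2.768062) / 7
= 19.148338 / 7 = 2.735477

2.7355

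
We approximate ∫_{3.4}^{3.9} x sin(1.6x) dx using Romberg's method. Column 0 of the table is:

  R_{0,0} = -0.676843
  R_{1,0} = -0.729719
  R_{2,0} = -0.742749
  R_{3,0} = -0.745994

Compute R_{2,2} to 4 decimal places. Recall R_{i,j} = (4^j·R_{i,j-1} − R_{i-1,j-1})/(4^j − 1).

R_{1,1} = -0.729719 + (-0.729719 − (-0.676843))/3 = -0.747344
R_{2,1} = (4·(-0.742749) − (-0.729719)) / 3 = -0.747092
R_{2,2} = (16·(-0.747092) − (-0.747344)) / 15 = -0.747075

-0.7471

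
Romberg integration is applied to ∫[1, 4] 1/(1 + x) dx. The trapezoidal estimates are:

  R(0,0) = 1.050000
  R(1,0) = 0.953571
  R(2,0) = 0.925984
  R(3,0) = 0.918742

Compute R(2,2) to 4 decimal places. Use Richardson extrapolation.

0.9165

Richardson extrapolation on the trapezoidal column (denominator 4−1=3):
R(1,1) = (4·0.953571 − 1.050000) / 3 = 0.921428
R(2,1) = (4·0.925984 − 0.953571) / 3 = 0.916788
R(2,2) = (16·0.916788 − 0.921428) / 15 = 0.916479
(Column j=1 coincides with Simpson's rule on the same nodes.)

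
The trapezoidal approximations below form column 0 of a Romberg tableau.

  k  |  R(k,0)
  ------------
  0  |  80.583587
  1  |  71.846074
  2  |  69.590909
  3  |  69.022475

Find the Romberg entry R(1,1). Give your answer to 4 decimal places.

Richardson extrapolation on the trapezoidal column (denominator 4−1=3):
R(1,1) = 71.846074 + (71.846074 − 80.583587)/3 = 68.933570

68.9336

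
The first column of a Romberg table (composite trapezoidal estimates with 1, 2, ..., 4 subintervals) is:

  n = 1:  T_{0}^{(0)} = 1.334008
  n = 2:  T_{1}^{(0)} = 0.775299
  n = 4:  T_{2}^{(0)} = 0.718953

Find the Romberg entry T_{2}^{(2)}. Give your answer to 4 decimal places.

Richardson extrapolation on the trapezoidal column (denominator 4−1=3):
T_{1}^{(1)} = (4·0.775299 − 1.334008) / 3 = 0.589063
T_{2}^{(1)} = (4·0.718953 − 0.775299) / 3 = 0.700171
T_{2}^{(2)} = 0.700171 + (0.700171 − 0.589063)/15 = 0.707578

0.7076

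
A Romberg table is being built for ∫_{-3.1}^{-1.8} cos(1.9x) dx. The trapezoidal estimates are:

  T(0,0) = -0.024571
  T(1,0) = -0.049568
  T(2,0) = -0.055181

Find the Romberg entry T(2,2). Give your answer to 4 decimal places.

Richardson extrapolation on the trapezoidal column (denominator 4−1=3):
T(1,1) = (4·(-0.049568) − (-0.024571)) / 3 = -0.057900
T(2,1) = -0.055181 + (-0.055181 − (-0.049568))/3 = -0.057052
T(2,2) = -0.057052 + (-0.057052 − (-0.057900))/15 = -0.056995
(Column j=1 coincides with Simpson's rule on the same nodes.)

-0.0570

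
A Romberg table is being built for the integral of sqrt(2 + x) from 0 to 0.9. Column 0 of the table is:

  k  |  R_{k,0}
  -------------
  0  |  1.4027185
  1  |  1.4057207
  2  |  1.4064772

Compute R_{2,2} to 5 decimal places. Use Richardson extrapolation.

R_{1,1} = (4·1.4057207 − 1.4027185) / 3 = 1.4067214
R_{2,1} = 1.4064772 + (1.4064772 − 1.4057207)/3 = 1.4067294
R_{2,2} = 1.4067294 + (1.4067294 − 1.4067214)/15 = 1.4067299
(Column j=1 coincides with Simpson's rule on the same nodes.)

1.40673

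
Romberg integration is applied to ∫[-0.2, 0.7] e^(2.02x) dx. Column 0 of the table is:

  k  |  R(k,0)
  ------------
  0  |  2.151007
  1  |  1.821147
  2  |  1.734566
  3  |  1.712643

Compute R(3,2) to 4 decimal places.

1.7053

Richardson extrapolation on the trapezoidal column (denominator 4−1=3):
R(2,1) = 1.734566 + (1.734566 − 1.821147)/3 = 1.705706
R(3,1) = 1.712643 + (1.712643 − 1.734566)/3 = 1.705335
R(3,2) = (16·1.705335 − 1.705706) / 15 = 1.705310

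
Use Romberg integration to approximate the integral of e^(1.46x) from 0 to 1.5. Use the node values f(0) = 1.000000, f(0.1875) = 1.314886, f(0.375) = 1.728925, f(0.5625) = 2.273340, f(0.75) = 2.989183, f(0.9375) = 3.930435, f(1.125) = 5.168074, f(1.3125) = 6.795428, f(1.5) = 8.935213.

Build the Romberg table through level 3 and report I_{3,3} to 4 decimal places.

5.4351

I_{0,0} (trapezoid, 1 panel, h=1.5000): 7.451410
I_{1,0} (trapezoid, 2 panels, h=0.7500): 5.967592
I_{2,0} (trapezoid, 4 panels, h=0.3750): 5.570171
I_{3,0} (trapezoid, 8 panels, h=0.1875): 5.468977
I_{1,1} = 5.967592 + (5.967592 − 7.451410)/3 = 5.472986
I_{2,1} = 5.570171 + (5.570171 − 5.967592)/3 = 5.437697
I_{3,1} = 5.468977 + (5.468977 − 5.570171)/3 = 5.435246
I_{2,2} = 5.437697 + (5.437697 − 5.472986)/15 = 5.435344
I_{3,2} = 5.435246 + (5.435246 − 5.437697)/15 = 5.435083
I_{3,3} = 5.435083 + (5.435083 − 5.435344)/63 = 5.435079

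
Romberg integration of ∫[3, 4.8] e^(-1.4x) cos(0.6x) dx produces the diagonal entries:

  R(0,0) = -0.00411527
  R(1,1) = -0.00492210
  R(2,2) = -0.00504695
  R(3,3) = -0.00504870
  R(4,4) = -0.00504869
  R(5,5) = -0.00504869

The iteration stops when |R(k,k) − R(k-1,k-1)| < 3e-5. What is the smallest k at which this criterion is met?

k = 3

|R(1,1) − R(0,0)| = 0.00080683 ≥ 3e-5
|R(2,2) − R(1,1)| = 0.00012485 ≥ 3e-5
|R(3,3) − R(2,2)| = 0.00000175 < 3e-5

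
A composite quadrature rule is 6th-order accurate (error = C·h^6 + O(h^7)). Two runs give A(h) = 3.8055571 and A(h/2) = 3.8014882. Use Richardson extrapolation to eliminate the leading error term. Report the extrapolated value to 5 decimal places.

The leading error scales as h^6; refining by a factor of 2 reduces it by 2^6 = 64.
Extrapolated value = (64·A(h/2) − A(h)) / (64 − 1)
= (64·3.8014882 − 3.8055571) / 63
= 239.4896877 / 63 = 3.8014236

3.80142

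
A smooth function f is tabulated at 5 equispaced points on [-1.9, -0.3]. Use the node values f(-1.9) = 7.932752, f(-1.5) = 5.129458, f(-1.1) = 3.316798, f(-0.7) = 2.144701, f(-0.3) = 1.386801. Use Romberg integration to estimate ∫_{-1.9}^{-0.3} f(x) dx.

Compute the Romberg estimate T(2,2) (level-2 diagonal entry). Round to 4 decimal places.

6.0055

T(0,0) (trapezoid, 1 panel, h=1.6000): 7.455642
T(1,0) (trapezoid, 2 panels, h=0.8000): 6.381260
T(2,0) (trapezoid, 4 panels, h=0.4000): 6.100293
T(1,1) = 6.381260 + (6.381260 − 7.455642)/3 = 6.023133
T(2,1) = 6.100293 + (6.100293 − 6.381260)/3 = 6.006637
T(2,2) = 6.006637 + (6.006637 − 6.023133)/15 = 6.005537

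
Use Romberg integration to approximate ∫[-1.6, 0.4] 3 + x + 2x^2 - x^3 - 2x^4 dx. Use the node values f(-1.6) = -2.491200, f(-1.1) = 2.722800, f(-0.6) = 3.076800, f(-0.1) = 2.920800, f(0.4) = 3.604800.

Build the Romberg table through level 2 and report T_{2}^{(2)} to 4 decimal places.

T_{0}^{(0)} (trapezoid, 1 panel, h=2.0000): 1.113600
T_{1}^{(0)} (trapezoid, 2 panels, h=1.0000): 3.633600
T_{2}^{(0)} (trapezoid, 4 panels, h=0.5000): 4.638600
T_{1}^{(1)} = 3.633600 + (3.633600 − 1.113600)/3 = 4.473600
T_{2}^{(1)} = 4.638600 + (4.638600 − 3.633600)/3 = 4.973600
T_{2}^{(2)} = 4.973600 + (4.973600 − 4.473600)/15 = 5.006933

5.0069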